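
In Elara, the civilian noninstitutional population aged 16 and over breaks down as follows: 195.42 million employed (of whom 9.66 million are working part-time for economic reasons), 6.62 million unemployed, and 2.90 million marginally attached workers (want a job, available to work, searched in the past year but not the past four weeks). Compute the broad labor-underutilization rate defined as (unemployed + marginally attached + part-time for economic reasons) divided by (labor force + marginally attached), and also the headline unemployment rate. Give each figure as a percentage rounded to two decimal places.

Broad underutilization rate ≈ 9.36%; headline unemployment rate ≈ 3.28%.

Labor force = 195.42 + 6.62 = 202.04 million.
Numerator = 6.62 + 2.90 + 9.66 = 19.18 million.
Denominator = 202.04 + 2.90 = 204.94 million.
Broad rate = 19.18 / 204.94 = 9.36%.
Headline unemployment rate = 6.62 / 202.04 = 3.28%.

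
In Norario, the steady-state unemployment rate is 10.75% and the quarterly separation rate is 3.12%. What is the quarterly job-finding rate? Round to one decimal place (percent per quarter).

From u* = s/(s+f): f = s·(1−u)/u.
f = 3.12 × (1 − 0.1075) / 0.1075 = 2.7846 / 0.1075 ≈ 25.9% per quarter.

Job-finding rate ≈ 25.9% per quarter.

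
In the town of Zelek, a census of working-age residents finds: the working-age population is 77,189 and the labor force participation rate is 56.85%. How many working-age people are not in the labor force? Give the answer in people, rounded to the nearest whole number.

Share not in the labor force = 1 − 0.5685 = 0.4315.
Not in labor force = 0.4315 × 77,189 ≈ 33,307.

About 33,307 are not in the labor force.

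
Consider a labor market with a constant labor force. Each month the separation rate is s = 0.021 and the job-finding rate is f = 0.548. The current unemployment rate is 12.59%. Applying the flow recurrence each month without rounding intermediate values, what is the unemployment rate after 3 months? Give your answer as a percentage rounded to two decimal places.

Unemployment rate after three months ≈ 4.40%.

With a fixed labor force, u_{t+1} = u_t + s·(1−u_t) − f·u_t = u_t·(1−s−f) + s.
Here 1−s−f = 0.431 and s = 0.021.
u_1 = 0.125900 × 0.431 + 0.021 = 0.075263.
u_2 = 0.075263 × 0.431 + 0.021 = 0.053438.
u_3 = 0.053438 × 0.431 + 0.021 = 0.044032.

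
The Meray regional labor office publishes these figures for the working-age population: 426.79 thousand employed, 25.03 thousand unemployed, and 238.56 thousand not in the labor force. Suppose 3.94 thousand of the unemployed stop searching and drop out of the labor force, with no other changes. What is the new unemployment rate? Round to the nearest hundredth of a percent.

New unemployment rate ≈ 4.71%.

Initially, labor force = 426.79 + 25.03 = 451.82 thousand, so u = 25.03/451.82 = 5.54%.
After the change, unemployed and labor force both fall by 3.94 → E = 426.79, U = 21.09, labor force = 447.88 thousand.
New unemployment rate = 21.09 / 447.88 = 4.71%.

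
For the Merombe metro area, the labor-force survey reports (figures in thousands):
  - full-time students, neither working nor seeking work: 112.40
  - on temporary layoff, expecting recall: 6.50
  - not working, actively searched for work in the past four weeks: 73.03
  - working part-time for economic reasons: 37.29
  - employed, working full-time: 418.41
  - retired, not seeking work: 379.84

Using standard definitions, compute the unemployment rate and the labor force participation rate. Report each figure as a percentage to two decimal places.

Unemployment rate ≈ 14.86%; labor force participation rate ≈ 52.09%.

Employed = 37.29 + 418.41 = 455.70 thousand (anyone who worked, including part-time for economic reasons, counts as employed).
Unemployed = 6.50 + 73.03 = 79.53 thousand (jobless and actively searching, or on temporary layoff).
Labor force = 455.70 + 79.53 = 535.23 thousand.
Not in labor force = 112.40 + 379.84 = 492.24 thousand (those not working and not actively searching are outside the labor force).
Civilian working-age population = 535.23 + 492.24 = 1,027.47 thousand.
Unemployment rate = 79.53 / 535.23 = 14.86%.
Labor force participation rate = 535.23 / 1,027.47 = 52.09%.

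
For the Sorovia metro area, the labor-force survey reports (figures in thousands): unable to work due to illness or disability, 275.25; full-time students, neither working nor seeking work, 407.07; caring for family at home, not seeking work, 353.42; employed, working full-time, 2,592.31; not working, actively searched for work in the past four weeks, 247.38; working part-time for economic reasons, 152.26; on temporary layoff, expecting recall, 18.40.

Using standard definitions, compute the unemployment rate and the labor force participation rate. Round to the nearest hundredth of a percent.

Employed = 2,592.31 + 152.26 = 2,744.57 thousand (anyone who worked, including part-time for economic reasons, counts as employed).
Unemployed = 247.38 + 18.40 = 265.78 thousand (jobless and actively searching, or on temporary layoff).
Labor force = 2,744.57 + 265.78 = 3,010.35 thousand.
Not in labor force = 275.25 + 407.07 + 353.42 = 1,035.74 thousand (those not working and not actively searching are outside the labor force).
Civilian working-age population = 3,010.35 + 1,035.74 = 4,046.09 thousand.
Unemployment rate = 265.78 / 3,010.35 = 8.83%.
Labor force participation rate = 3,010.35 / 4,046.09 = 74.40%.

Unemployment rate ≈ 8.83%; labor force participation rate ≈ 74.40%.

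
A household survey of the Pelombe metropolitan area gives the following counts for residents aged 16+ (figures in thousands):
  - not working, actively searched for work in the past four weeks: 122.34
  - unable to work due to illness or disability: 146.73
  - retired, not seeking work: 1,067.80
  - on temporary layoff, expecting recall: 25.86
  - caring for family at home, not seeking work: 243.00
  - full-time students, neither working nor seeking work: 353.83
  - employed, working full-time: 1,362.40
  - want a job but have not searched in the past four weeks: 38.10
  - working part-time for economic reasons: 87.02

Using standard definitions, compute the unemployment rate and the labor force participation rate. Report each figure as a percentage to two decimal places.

Unemployment rate ≈ 9.28%; labor force participation rate ≈ 46.35%.

Employed = 1,362.40 + 87.02 = 1,449.42 thousand (anyone who worked, including part-time for economic reasons, counts as employed).
Unemployed = 122.34 + 25.86 = 148.20 thousand (jobless and actively searching, or on temporary layoff).
Labor force = 1,449.42 + 148.20 = 1,597.62 thousand.
Not in labor force = 146.73 + 1,067.80 + 243.00 + 353.83 + 38.10 = 1,849.46 thousand (those not working and not actively searching are outside the labor force — including those who want a job but have given up searching).
Civilian working-age population = 1,597.62 + 1,849.46 = 3,447.08 thousand.
Unemployment rate = 148.20 / 1,597.62 = 9.28%.
Labor force participation rate = 1,597.62 / 3,447.08 = 46.35%.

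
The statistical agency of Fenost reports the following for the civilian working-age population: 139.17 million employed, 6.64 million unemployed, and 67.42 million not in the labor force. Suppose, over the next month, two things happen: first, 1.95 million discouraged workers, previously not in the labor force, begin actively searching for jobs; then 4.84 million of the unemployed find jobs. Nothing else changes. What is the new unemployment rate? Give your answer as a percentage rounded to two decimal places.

Initially, labor force = 139.17 + 6.64 = 145.81 million, so u = 6.64/145.81 = 4.55%.
After the first change, unemployed and labor force both rise by 1.95 → E = 139.17, U = 8.59, labor force = 147.76 million.
After the second change, unemployed falls and employed rises by 4.84; labor force unchanged → E = 144.01, U = 3.75, labor force = 147.76 million.
New unemployment rate = 3.75 / 147.76 = 2.54%.

New unemployment rate ≈ 2.54%.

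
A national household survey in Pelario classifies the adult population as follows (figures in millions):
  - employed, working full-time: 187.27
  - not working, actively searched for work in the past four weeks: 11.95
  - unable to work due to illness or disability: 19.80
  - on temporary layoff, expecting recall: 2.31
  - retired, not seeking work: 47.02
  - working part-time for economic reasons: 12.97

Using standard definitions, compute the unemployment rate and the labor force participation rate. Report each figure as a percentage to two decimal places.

Employed = 187.27 + 12.97 = 200.24 million (anyone who worked, including part-time for economic reasons, counts as employed).
Unemployed = 11.95 + 2.31 = 14.26 million (jobless and actively searching, or on temporary layoff).
Labor force = 200.24 + 14.26 = 214.50 million.
Not in labor force = 19.80 + 47.02 = 66.82 million (those not working and not actively searching are outside the labor force).
Civilian working-age population = 214.50 + 66.82 = 281.32 million.
Unemployment rate = 14.26 / 214.50 = 6.65%.
Labor force participation rate = 214.50 / 281.32 = 76.25%.

Unemployment rate ≈ 6.65%; labor force participation rate ≈ 76.25%.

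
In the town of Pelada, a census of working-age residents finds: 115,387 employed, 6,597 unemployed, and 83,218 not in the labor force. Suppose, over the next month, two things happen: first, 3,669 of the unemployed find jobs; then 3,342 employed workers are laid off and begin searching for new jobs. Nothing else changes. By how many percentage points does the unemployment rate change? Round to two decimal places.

Initially, labor force = 115,387 + 6,597 = 121,984, so u = 6,597/121,984 = 5.41%.
After the first change, unemployed falls and employed rises by 3,669; labor force unchanged → E = 119,056, U = 2,928, labor force = 121,984.
After the second change, employed falls and unemployed rises by 3,342; labor force unchanged → E = 115,714, U = 6,270, labor force = 121,984.
New unemployment rate = 6,270 / 121,984 = 5.14%.
Change = 5.14% − 5.41% = −0.27 percentage points.

The unemployment rate changes by −0.27 percentage points.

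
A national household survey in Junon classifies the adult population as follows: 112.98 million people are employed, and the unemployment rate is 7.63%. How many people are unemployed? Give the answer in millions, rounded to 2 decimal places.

Let U be the number unemployed. The labor force is E + U, and U/(E+U) = 0.0763.
So U = 0.0763 × 112.98 / (1 − 0.0763) = 8.6204 / 0.9237 ≈ 9.33 million.

About 9.33 million are unemployed.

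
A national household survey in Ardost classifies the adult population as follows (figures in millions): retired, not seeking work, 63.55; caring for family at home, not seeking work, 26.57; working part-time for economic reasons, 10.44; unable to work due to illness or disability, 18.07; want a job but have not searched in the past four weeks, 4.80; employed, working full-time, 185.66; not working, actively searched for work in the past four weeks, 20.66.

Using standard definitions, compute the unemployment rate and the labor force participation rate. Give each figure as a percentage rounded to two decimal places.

Unemployment rate ≈ 9.53%; labor force participation rate ≈ 65.73%.

Employed = 10.44 + 185.66 = 196.10 million (anyone who worked, including part-time for economic reasons, counts as employed).
Unemployed = 20.66 million.
Labor force = 196.10 + 20.66 = 216.76 million.
Not in labor force = 63.55 + 26.57 + 18.07 + 4.80 = 112.99 million (those not working and not actively searching are outside the labor force — including those who want a job but have given up searching).
Civilian working-age population = 216.76 + 112.99 = 329.75 million.
Unemployment rate = 20.66 / 216.76 = 9.53%.
Labor force participation rate = 216.76 / 329.75 = 65.73%.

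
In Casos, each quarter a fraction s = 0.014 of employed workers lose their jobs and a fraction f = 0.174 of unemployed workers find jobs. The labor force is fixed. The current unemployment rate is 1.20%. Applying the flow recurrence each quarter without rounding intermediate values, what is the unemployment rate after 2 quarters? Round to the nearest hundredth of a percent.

With a fixed labor force, u_{t+1} = u_t + s·(1−u_t) − f·u_t = u_t·(1−s−f) + s.
Here 1−s−f = 0.812 and s = 0.014.
u_1 = 0.012000 × 0.812 + 0.014 = 0.023744.
u_2 = 0.023744 × 0.812 + 0.014 = 0.033280.

Unemployment rate after two quarters ≈ 3.33%.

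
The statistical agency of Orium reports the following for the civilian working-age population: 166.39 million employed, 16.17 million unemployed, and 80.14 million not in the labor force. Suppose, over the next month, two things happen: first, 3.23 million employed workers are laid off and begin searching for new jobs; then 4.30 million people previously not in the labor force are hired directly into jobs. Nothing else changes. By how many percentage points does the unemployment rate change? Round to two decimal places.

Initially, labor force = 166.39 + 16.17 = 182.56 million, so u = 16.17/182.56 = 8.86%.
After the first change, employed falls and unemployed rises by 3.23; labor force unchanged → E = 163.16, U = 19.40, labor force = 182.56 million.
After the second change, employed and labor force both rise by 4.30; unemployed unchanged → E = 167.46, U = 19.40, labor force = 186.86 million.
New unemployment rate = 19.40 / 186.86 = 10.38%.
Change = 10.38% − 8.86% = +1.52 percentage points.

The unemployment rate changes by +1.52 percentage points.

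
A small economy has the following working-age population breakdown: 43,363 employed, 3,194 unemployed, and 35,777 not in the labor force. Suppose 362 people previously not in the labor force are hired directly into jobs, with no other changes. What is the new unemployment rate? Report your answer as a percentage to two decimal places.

Initially, labor force = 43,363 + 3,194 = 46,557, so u = 3,194/46,557 = 6.86%.
After the change, employed and labor force both rise by 362; unemployed unchanged → E = 43,725, U = 3,194, labor force = 46,919.
New unemployment rate = 3,194 / 46,919 = 6.81%.

New unemployment rate ≈ 6.81%.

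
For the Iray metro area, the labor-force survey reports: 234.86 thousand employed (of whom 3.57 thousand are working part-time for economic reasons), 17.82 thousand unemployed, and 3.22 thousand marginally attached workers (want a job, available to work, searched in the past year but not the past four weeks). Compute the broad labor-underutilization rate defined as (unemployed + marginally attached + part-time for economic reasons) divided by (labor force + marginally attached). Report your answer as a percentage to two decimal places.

Labor force = 234.86 + 17.82 = 252.68 thousand.
Numerator = 17.82 + 3.22 + 3.57 = 24.61 thousand.
Denominator = 252.68 + 3.22 = 255.90 thousand.
Broad rate = 24.61 / 255.90 = 9.62%.

Broad underutilization rate ≈ 9.62%.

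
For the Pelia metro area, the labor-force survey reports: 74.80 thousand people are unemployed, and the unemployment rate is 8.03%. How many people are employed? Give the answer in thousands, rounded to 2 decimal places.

Labor force = U / u = 74.80 / 0.0803 ≈ 931.51 thousand.
Employed = labor force − unemployed = 931.51 − 74.80 = 856.71 thousand.

About 856.71 thousand are employed.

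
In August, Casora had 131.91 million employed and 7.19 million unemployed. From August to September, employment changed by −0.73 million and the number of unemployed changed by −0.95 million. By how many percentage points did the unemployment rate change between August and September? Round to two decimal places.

August: labor force = 131.91 + 7.19 = 139.10; u = 7.19/139.10 = 5.17%.
September: labor force = 131.18 + 6.24 = 137.42; u = 6.24/137.42 = 4.54%.
Change = 4.54% − 5.17% = −0.63 pp.

The unemployment rate changed by −0.63 percentage points.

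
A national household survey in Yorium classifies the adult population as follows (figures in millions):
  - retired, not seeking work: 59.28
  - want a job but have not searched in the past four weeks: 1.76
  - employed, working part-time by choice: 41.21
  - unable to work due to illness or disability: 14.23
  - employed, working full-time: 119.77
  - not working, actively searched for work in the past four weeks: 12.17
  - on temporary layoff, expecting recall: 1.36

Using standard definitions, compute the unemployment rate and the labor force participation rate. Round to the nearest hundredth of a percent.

Employed = 41.21 + 119.77 = 160.98 million.
Unemployed = 12.17 + 1.36 = 13.53 million (jobless and actively searching, or on temporary layoff).
Labor force = 160.98 + 13.53 = 174.51 million.
Not in labor force = 59.28 + 1.76 + 14.23 = 75.27 million (those not working and not actively searching are outside the labor force — including those who want a job but have given up searching).
Civilian working-age population = 174.51 + 75.27 = 249.78 million.
Unemployment rate = 13.53 / 174.51 = 7.75%.
Labor force participation rate = 174.51 / 249.78 = 69.87%.

Unemployment rate ≈ 7.75%; labor force participation rate ≈ 69.87%.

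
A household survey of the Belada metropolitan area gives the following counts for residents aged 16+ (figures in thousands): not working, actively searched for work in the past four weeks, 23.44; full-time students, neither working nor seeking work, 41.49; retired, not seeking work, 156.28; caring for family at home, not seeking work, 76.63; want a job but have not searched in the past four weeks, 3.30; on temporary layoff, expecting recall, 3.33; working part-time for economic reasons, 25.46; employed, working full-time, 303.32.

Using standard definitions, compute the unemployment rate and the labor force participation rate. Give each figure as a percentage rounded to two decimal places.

Employed = 25.46 + 303.32 = 328.78 thousand (anyone who worked, including part-time for economic reasons, counts as employed).
Unemployed = 23.44 + 3.33 = 26.77 thousand (jobless and actively searching, or on temporary layoff).
Labor force = 328.78 + 26.77 = 355.55 thousand.
Not in labor force = 41.49 + 156.28 + 76.63 + 3.30 = 277.70 thousand (those not working and not actively searching are outside the labor force — including those who want a job but have given up searching).
Civilian working-age population = 355.55 + 277.70 = 633.25 thousand.
Unemployment rate = 26.77 / 355.55 = 7.53%.
Labor force participation rate = 355.55 / 633.25 = 56.15%.

Unemployment rate ≈ 7.53%; labor force participation rate ≈ 56.15%.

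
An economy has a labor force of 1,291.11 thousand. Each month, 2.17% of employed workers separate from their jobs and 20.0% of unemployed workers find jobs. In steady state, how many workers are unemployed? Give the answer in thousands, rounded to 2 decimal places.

About 126.37 thousand are unemployed in steady state.

Steady-state unemployment rate u* = s/(s+f) = 2.17/(2.17+20.0) = 0.097880.
Unemployed = u* × labor force = 0.097880 × 1,291.11 ≈ 126.37 thousand.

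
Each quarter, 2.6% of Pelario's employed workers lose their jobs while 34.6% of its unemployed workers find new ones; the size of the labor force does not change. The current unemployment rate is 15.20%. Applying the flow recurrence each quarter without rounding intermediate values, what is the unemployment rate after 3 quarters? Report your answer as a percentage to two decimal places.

With a fixed labor force, u_{t+1} = u_t + s·(1−u_t) − f·u_t = u_t·(1−s−f) + s.
Here 1−s−f = 0.628 and s = 0.026.
u_1 = 0.152000 × 0.628 + 0.026 = 0.121456.
u_2 = 0.121456 × 0.628 + 0.026 = 0.102274.
u_3 = 0.102274 × 0.628 + 0.026 = 0.090228.

Unemployment rate after three quarters ≈ 9.02%.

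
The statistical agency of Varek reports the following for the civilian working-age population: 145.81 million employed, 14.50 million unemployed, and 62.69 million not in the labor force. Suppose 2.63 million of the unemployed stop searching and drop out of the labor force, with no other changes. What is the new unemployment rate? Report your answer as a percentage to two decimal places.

Initially, labor force = 145.81 + 14.50 = 160.31 million, so u = 14.50/160.31 = 9.04%.
After the change, unemployed and labor force both fall by 2.63 → E = 145.81, U = 11.87, labor force = 157.68 million.
New unemployment rate = 11.87 / 157.68 = 7.53%.

New unemployment rate ≈ 7.53%.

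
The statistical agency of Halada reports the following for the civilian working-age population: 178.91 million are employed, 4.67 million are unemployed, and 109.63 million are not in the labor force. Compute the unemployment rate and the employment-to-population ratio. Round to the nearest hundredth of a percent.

Labor force = employed + unemployed = 178.91 + 4.67 = 183.58 million.
Working-age population = 183.58 + 109.63 = 293.21 million.
Unemployment rate = 4.67 / 183.58 = 2.54%.
Employment-population ratio = 178.91 / 293.21 = 61.02%.

Unemployment rate ≈ 2.54%; employment-population ratio ≈ 61.02%.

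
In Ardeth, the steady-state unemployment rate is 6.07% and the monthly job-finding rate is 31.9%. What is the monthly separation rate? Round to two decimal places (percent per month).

From u* = s/(s+f): s = u·f/(1−u).
s = 0.0607 × 31.9 / (1 − 0.0607) = 1.9363 / 0.9393 ≈ 2.06% per month.

Separation rate ≈ 2.06% per month.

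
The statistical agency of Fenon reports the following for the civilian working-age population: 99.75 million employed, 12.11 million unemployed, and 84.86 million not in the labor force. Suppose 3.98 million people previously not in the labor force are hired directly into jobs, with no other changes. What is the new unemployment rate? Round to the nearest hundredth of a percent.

Initially, labor force = 99.75 + 12.11 = 111.86 million, so u = 12.11/111.86 = 10.83%.
After the change, employed and labor force both rise by 3.98; unemployed unchanged → E = 103.73, U = 12.11, labor force = 115.84 million.
New unemployment rate = 12.11 / 115.84 = 10.45%.

New unemployment rate ≈ 10.45%.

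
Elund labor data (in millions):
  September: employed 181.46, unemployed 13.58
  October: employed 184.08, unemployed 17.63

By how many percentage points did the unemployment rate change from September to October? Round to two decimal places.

September: labor force = 181.46 + 13.58 = 195.04; u = 13.58/195.04 = 6.96%.
October: labor force = 184.08 + 17.63 = 201.71; u = 17.63/201.71 = 8.74%.
Change = 8.74% − 6.96% = +1.78 pp.

The unemployment rate changed by +1.78 percentage points.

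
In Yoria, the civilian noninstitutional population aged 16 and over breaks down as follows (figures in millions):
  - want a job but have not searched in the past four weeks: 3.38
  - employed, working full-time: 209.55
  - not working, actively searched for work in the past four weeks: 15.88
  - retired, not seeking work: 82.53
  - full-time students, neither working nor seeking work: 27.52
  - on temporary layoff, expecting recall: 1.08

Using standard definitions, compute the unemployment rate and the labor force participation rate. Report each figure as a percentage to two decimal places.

Unemployment rate ≈ 7.49%; labor force participation rate ≈ 66.63%.

Employed = 209.55 million.
Unemployed = 15.88 + 1.08 = 16.96 million (jobless and actively searching, or on temporary layoff).
Labor force = 209.55 + 16.96 = 226.51 million.
Not in labor force = 3.38 + 82.53 + 27.52 = 113.43 million (those not working and not actively searching are outside the labor force — including those who want a job but have given up searching).
Civilian working-age population = 226.51 + 113.43 = 339.94 million.
Unemployment rate = 16.96 / 226.51 = 7.49%.
Labor force participation rate = 226.51 / 339.94 = 66.63%.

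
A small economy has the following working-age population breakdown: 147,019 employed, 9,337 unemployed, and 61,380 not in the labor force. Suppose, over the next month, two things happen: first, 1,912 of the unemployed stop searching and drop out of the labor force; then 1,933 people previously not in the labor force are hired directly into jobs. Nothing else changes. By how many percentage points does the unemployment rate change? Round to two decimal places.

The unemployment rate changes by −1.22 percentage points.

Initially, labor force = 147,019 + 9,337 = 156,356, so u = 9,337/156,356 = 5.97%.
After the first change, unemployed and labor force both fall by 1,912 → E = 147,019, U = 7,425, labor force = 154,444.
After the second change, employed and labor force both rise by 1,933; unemployed unchanged → E = 148,952, U = 7,425, labor force = 156,377.
New unemployment rate = 7,425 / 156,377 = 4.75%.
Change = 4.75% − 5.97% = −1.22 percentage points.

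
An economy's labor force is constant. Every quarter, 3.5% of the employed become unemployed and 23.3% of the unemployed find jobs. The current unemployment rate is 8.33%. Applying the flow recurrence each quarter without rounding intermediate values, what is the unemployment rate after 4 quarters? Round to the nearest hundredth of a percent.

With a fixed labor force, u_{t+1} = u_t + s·(1−u_t) − f·u_t = u_t·(1−s−f) + s.
Here 1−s−f = 0.732 and s = 0.035.
u_1 = 0.083300 × 0.732 + 0.035 = 0.095976.
u_2 = 0.095976 × 0.732 + 0.035 = 0.105254.
u_3 = 0.105254 × 0.732 + 0.035 = 0.112046.
u_4 = 0.112046 × 0.732 + 0.035 = 0.117018.

Unemployment rate after four quarters ≈ 11.70%.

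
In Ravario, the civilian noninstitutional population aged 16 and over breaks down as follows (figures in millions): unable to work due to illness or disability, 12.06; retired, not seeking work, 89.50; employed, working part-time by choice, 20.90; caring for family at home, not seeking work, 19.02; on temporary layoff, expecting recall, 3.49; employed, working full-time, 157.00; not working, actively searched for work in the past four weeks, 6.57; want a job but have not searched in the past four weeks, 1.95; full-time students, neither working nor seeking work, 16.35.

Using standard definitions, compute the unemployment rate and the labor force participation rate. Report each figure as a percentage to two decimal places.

Unemployment rate ≈ 5.35%; labor force participation rate ≈ 57.51%.

Employed = 20.90 + 157.00 = 177.90 million.
Unemployed = 3.49 + 6.57 = 10.06 million (jobless and actively searching, or on temporary layoff).
Labor force = 177.90 + 10.06 = 187.96 million.
Not in labor force = 12.06 + 89.50 + 19.02 + 1.95 + 16.35 = 138.88 million (those not working and not actively searching are outside the labor force — including those who want a job but have given up searching).
Civilian working-age population = 187.96 + 138.88 = 326.84 million.
Unemployment rate = 10.06 / 187.96 = 5.35%.
Labor force participation rate = 187.96 / 326.84 = 57.51%.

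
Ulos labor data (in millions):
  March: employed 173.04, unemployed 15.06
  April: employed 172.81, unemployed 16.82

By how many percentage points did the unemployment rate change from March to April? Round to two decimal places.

March: labor force = 173.04 + 15.06 = 188.10; u = 15.06/188.10 = 8.01%.
April: labor force = 172.81 + 16.82 = 189.63; u = 16.82/189.63 = 8.87%.
Change = 8.87% − 8.01% = +0.86 pp.

The unemployment rate changed by +0.86 percentage points.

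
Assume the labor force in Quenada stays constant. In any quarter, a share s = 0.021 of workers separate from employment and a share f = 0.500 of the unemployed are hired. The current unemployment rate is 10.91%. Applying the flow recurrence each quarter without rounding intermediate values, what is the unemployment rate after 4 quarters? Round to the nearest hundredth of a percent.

With a fixed labor force, u_{t+1} = u_t + s·(1−u_t) − f·u_t = u_t·(1−s−f) + s.
Here 1−s−f = 0.479 and s = 0.021.
u_1 = 0.109100 × 0.479 + 0.021 = 0.073259.
u_2 = 0.073259 × 0.479 + 0.021 = 0.056091.
u_3 = 0.056091 × 0.479 + 0.021 = 0.047868.
u_4 = 0.047868 × 0.479 + 0.021 = 0.043929.

Unemployment rate after four quarters ≈ 4.39%.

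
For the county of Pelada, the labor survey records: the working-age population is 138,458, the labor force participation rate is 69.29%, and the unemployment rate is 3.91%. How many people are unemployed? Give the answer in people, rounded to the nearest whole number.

Labor force = 0.6929 × 138,458 = 95,938.
Unemployed = 0.0391 × 95,938 ≈ 3,751.

About 3,751 are unemployed.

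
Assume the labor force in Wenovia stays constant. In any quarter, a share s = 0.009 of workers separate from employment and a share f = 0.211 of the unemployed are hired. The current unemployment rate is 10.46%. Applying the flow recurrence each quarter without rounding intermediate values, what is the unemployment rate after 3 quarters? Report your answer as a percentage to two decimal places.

With a fixed labor force, u_{t+1} = u_t + s·(1−u_t) − f·u_t = u_t·(1−s−f) + s.
Here 1−s−f = 0.780 and s = 0.009.
u_1 = 0.104600 × 0.780 + 0.009 = 0.090588.
u_2 = 0.090588 × 0.780 + 0.009 = 0.079659.
u_3 = 0.079659 × 0.780 + 0.009 = 0.071134.

Unemployment rate after three quarters ≈ 7.11%.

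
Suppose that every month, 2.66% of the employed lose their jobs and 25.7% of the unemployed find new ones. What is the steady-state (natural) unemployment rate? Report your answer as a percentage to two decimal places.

At steady state the flows balance: s·E = f·U, so U/(E+U) = s/(s+f).
u* = 2.66 / (2.66 + 25.7) = 2.66 / 28.36 = 9.38%.

Steady-state unemployment rate ≈ 9.38%.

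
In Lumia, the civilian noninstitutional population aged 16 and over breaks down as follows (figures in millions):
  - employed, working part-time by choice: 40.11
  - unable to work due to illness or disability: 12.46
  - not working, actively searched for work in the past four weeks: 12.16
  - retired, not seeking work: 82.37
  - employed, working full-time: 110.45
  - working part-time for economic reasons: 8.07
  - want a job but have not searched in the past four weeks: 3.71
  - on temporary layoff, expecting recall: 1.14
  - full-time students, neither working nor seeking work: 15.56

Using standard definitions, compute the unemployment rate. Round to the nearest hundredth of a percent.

Employed = 40.11 + 110.45 + 8.07 = 158.63 million (anyone who worked, including part-time for economic reasons, counts as employed).
Unemployed = 12.16 + 1.14 = 13.30 million (jobless and actively searching, or on temporary layoff).
Labor force = 158.63 + 13.30 = 171.93 million.
Unemployment rate = 13.30 / 171.93 = 7.74%.

Unemployment rate ≈ 7.74%.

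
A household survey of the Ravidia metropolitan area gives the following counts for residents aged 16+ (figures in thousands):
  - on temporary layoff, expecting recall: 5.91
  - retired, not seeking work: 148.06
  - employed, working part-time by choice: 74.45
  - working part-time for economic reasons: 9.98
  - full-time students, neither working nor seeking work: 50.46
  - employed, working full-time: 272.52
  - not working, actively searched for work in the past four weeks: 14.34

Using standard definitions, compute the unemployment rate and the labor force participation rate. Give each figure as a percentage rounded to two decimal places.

Unemployment rate ≈ 5.37%; labor force participation rate ≈ 65.52%.

Employed = 74.45 + 9.98 + 272.52 = 356.95 thousand (anyone who worked, including part-time for economic reasons, counts as employed).
Unemployed = 5.91 + 14.34 = 20.25 thousand (jobless and actively searching, or on temporary layoff).
Labor force = 356.95 + 20.25 = 377.20 thousand.
Not in labor force = 148.06 + 50.46 = 198.52 thousand (those not working and not actively searching are outside the labor force).
Civilian working-age population = 377.20 + 198.52 = 575.72 thousand.
Unemployment rate = 20.25 / 377.20 = 5.37%.
Labor force participation rate = 377.20 / 575.72 = 65.52%.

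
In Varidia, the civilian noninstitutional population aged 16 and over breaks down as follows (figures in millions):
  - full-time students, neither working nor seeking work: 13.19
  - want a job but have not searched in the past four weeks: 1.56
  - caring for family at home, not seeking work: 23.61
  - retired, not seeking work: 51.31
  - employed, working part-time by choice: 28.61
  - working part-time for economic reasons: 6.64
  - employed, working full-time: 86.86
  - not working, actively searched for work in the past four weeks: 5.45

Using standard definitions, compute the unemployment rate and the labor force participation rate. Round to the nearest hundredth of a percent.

Employed = 28.61 + 6.64 + 86.86 = 122.11 million (anyone who worked, including part-time for economic reasons, counts as employed).
Unemployed = 5.45 million.
Labor force = 122.11 + 5.45 = 127.56 million.
Not in labor force = 13.19 + 1.56 + 23.61 + 51.31 = 89.67 million (those not working and not actively searching are outside the labor force — including those who want a job but have given up searching).
Civilian working-age population = 127.56 + 89.67 = 217.23 million.
Unemployment rate = 5.45 / 127.56 = 4.27%.
Labor force participation rate = 127.56 / 217.23 = 58.72%.

Unemployment rate ≈ 4.27%; labor force participation rate ≈ 58.72%.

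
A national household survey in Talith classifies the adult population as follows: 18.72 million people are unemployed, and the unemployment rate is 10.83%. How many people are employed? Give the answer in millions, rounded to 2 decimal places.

Labor force = U / u = 18.72 / 0.1083 ≈ 172.85 million.
Employed = labor force − unemployed = 172.85 − 18.72 = 154.13 million.

About 154.13 million are employed.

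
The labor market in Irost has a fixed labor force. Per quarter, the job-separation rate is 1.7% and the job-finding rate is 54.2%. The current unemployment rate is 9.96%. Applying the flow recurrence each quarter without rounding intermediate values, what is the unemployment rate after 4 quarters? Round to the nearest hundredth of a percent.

Unemployment rate after four quarters ≈ 3.30%.

With a fixed labor force, u_{t+1} = u_t + s·(1−u_t) − f·u_t = u_t·(1−s−f) + s.
Here 1−s−f = 0.441 and s = 0.017.
u_1 = 0.099600 × 0.441 + 0.017 = 0.060924.
u_2 = 0.060924 × 0.441 + 0.017 = 0.043867.
u_3 = 0.043867 × 0.441 + 0.017 = 0.036345.
u_4 = 0.036345 × 0.441 + 0.017 = 0.033028.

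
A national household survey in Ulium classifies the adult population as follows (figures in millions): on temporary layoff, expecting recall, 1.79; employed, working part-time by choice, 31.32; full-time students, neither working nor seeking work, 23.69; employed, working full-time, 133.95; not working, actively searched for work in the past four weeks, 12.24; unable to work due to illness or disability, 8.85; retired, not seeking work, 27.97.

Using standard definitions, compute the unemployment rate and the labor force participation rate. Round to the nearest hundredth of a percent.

Employed = 31.32 + 133.95 = 165.27 million.
Unemployed = 1.79 + 12.24 = 14.03 million (jobless and actively searching, or on temporary layoff).
Labor force = 165.27 + 14.03 = 179.30 million.
Not in labor force = 23.69 + 8.85 + 27.97 = 60.51 million (those not working and not actively searching are outside the labor force).
Civilian working-age population = 179.30 + 60.51 = 239.81 million.
Unemployment rate = 14.03 / 179.30 = 7.82%.
Labor force participation rate = 179.30 / 239.81 = 74.77%.

Unemployment rate ≈ 7.82%; labor force participation rate ≈ 74.77%.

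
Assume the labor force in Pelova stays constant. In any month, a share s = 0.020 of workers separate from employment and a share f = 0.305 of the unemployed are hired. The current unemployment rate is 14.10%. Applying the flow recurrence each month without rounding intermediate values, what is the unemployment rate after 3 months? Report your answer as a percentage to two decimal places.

Unemployment rate after three months ≈ 8.60%.

With a fixed labor force, u_{t+1} = u_t + s·(1−u_t) − f·u_t = u_t·(1−s−f) + s.
Here 1−s−f = 0.675 and s = 0.020.
u_1 = 0.141000 × 0.675 + 0.020 = 0.115175.
u_2 = 0.115175 × 0.675 + 0.020 = 0.097743.
u_3 = 0.097743 × 0.675 + 0.020 = 0.085977.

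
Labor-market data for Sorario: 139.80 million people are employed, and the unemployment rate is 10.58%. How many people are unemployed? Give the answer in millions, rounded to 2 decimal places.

About 16.54 million are unemployed.

Let U be the number unemployed. The labor force is E + U, and U/(E+U) = 0.1058.
So U = 0.1058 × 139.80 / (1 − 0.1058) = 14.7908 / 0.8942 ≈ 16.54 million.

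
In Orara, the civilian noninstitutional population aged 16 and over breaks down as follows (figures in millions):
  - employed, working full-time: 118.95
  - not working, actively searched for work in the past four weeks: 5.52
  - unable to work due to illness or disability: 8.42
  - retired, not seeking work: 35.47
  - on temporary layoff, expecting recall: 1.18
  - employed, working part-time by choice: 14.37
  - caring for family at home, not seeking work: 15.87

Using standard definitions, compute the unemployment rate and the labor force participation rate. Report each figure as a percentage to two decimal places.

Unemployment rate ≈ 4.79%; labor force participation rate ≈ 70.09%.

Employed = 118.95 + 14.37 = 133.32 million.
Unemployed = 5.52 + 1.18 = 6.70 million (jobless and actively searching, or on temporary layoff).
Labor force = 133.32 + 6.70 = 140.02 million.
Not in labor force = 8.42 + 35.47 + 15.87 = 59.76 million (those not working and not actively searching are outside the labor force).
Civilian working-age population = 140.02 + 59.76 = 199.78 million.
Unemployment rate = 6.70 / 140.02 = 4.79%.
Labor force participation rate = 140.02 / 199.78 = 70.09%.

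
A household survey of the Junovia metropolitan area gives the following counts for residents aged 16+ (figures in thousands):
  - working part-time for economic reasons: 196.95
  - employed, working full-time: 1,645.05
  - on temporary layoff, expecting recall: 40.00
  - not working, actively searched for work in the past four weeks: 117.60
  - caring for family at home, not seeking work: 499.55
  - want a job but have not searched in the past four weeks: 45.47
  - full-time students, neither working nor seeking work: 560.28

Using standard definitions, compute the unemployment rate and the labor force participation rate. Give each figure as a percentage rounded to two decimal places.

Employed = 196.95 + 1,645.05 = 1,842.00 thousand (anyone who worked, including part-time for economic reasons, counts as employed).
Unemployed = 40.00 + 117.60 = 157.60 thousand (jobless and actively searching, or on temporary layoff).
Labor force = 1,842.00 + 157.60 = 1,999.60 thousand.
Not in labor force = 499.55 + 45.47 + 560.28 = 1,105.30 thousand (those not working and not actively searching are outside the labor force — including those who want a job but have given up searching).
Civilian working-age population = 1,999.60 + 1,105.30 = 3,104.90 thousand.
Unemployment rate = 157.60 / 1,999.60 = 7.88%.
Labor force participation rate = 1,999.60 / 3,104.90 = 64.40%.

Unemployment rate ≈ 7.88%; labor force participation rate ≈ 64.40%.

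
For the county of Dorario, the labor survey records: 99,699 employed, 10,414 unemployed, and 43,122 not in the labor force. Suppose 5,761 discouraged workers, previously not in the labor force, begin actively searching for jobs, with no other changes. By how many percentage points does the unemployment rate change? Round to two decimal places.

Initially, labor force = 99,699 + 10,414 = 110,113, so u = 10,414/110,113 = 9.46%.
After the change, unemployed and labor force both rise by 5,761 → E = 99,699, U = 16,175, labor force = 115,874.
New unemployment rate = 16,175 / 115,874 = 13.96%.
Change = 13.96% − 9.46% = +4.50 percentage points.

The unemployment rate changes by +4.50 percentage points.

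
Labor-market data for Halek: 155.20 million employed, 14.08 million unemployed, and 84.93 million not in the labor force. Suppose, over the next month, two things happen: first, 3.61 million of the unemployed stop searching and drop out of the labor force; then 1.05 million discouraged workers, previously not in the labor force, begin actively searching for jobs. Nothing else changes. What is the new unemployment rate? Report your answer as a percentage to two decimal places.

New unemployment rate ≈ 6.91%.

Initially, labor force = 155.20 + 14.08 = 169.28 million, so u = 14.08/169.28 = 8.32%.
After the first change, unemployed and labor force both fall by 3.61 → E = 155.20, U = 10.47, labor force = 165.67 million.
After the second change, unemployed and labor force both rise by 1.05 → E = 155.20, U = 11.52, labor force = 166.72 million.
New unemployment rate = 11.52 / 166.72 = 6.91%.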